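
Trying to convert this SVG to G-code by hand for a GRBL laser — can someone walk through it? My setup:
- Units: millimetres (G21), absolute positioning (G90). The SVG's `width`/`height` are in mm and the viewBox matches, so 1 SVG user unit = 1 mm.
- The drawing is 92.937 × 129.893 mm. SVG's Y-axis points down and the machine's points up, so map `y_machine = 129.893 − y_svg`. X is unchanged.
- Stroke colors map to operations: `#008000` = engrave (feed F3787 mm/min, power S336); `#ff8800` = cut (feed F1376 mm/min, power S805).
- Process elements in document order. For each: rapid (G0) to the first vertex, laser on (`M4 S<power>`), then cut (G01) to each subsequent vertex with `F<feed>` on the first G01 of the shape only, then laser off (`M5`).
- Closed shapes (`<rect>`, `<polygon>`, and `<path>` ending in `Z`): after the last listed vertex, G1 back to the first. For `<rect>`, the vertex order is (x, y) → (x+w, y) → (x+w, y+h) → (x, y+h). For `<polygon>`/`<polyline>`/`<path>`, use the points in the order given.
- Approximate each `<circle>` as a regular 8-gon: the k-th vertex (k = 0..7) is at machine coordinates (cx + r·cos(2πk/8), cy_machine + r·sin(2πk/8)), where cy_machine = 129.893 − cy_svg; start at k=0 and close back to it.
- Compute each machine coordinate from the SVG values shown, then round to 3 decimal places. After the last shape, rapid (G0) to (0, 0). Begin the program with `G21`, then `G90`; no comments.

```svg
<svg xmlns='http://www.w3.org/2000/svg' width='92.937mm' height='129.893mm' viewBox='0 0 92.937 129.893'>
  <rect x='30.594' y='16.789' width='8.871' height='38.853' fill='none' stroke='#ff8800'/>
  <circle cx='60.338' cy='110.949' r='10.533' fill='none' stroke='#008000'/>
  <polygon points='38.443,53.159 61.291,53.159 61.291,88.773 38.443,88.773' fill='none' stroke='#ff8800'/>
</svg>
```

G21
G90
G0 X30.594 Y113.104
M4 S805
G01 X39.465 Y113.104 F1376
G01 X39.465 Y74.251
G01 X30.594 Y74.251
G01 X30.594 Y113.104
M5
G0 X70.871 Y18.944
M4 S336
G01 X67.786 Y26.392 F3787
G01 X60.338 Y29.477
G01 X52.890 Y26.392
G01 X49.805 Y18.944
G01 X52.890 Y11.496
G01 X60.338 Y8.411
G01 X67.786 Y11.496
G01 X70.871 Y18.944
M5
G0 X38.443 Y76.734
M4 S805
G01 X61.291 Y76.734 F1376
G01 X61.291 Y41.120
G01 X38.443 Y41.120
G01 X38.443 Y76.734
M5
G0 X0.000 Y0.000

viewBox `0 0 92.937 129.893` with mm width/height → 1 unit = 1 mm. Flip: y_m = 129.893 − y_svg.

**Shape 1** — `<rect>` rectangle, stroke `#ff8800` → cut (S805, F1376). Machine vertices: (30.594,113.104) → (39.465,113.104) → (39.465,74.251) → (30.594,74.251) → (30.594,113.104). Closed: final G1 returns to the first vertex.

**Shape 2** — `<circle>` circle, stroke `#008000` → engrave (S336, F3787). Machine vertices: (70.871,18.944) → (67.786,26.392) → (60.338,29.477) → (52.890,26.392) → (49.805,18.944) → (52.890,11.496) → (60.338,8.411) → (67.786,11.496) → (70.871,18.944). Closed: final G1 returns to the first vertex.

**Shape 3** — `<polygon>` rectangle, stroke `#ff8800` → cut (S805, F1376). Machine vertices: (38.443,76.734) → (61.291,76.734) → (61.291,41.120) → (38.443,41.120) → (38.443,76.734). Closed: final G1 returns to the first vertex.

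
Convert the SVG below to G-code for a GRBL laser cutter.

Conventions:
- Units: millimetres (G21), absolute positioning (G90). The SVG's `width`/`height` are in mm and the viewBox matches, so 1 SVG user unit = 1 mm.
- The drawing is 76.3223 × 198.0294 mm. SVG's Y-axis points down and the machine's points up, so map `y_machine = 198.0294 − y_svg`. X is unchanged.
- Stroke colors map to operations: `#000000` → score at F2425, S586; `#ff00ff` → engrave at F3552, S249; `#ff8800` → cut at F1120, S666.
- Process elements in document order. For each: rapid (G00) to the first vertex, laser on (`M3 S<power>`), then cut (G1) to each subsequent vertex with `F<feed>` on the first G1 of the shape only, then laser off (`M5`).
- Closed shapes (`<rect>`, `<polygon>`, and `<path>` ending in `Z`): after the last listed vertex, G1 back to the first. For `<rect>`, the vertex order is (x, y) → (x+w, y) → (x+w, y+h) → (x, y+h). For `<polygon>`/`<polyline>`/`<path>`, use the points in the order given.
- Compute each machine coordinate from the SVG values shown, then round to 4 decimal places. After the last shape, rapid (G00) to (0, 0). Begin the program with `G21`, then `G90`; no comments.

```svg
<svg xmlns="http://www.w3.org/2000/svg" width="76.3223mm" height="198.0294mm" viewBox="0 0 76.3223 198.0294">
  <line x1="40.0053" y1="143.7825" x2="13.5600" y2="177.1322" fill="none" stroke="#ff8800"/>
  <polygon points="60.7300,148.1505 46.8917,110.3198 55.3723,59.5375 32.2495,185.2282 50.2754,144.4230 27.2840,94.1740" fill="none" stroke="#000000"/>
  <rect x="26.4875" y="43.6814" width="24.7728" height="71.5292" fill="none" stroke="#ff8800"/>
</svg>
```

G21
G90
G00 X40.0053 Y54.2469
M3 S666
G1 X13.5600 Y20.8972 F1120
M5
G00 X60.7300 Y49.8789
M3 S586
G1 X46.8917 Y87.7096 F2425
G1 X55.3723 Y138.4919
G1 X32.2495 Y12.8012
G1 X50.2754 Y53.6064
G1 X27.2840 Y103.8554
G1 X60.7300 Y49.8789
M5
G00 X26.4875 Y154.3480
M3 S666
G1 X51.2603 Y154.3480 F1120
G1 X51.2603 Y82.8188
G1 X26.4875 Y82.8188
G1 X26.4875 Y154.3480
M5
G00 X0.0000 Y0.0000

Since the viewBox matches the mm dimensions, user units are millimetres directly. The only transform is the Y-flip y_m = 198.0294 − y_svg.

Shape 1 is a line segment drawn with `<line>`. Its stroke #ff8800 means cut at S666, F1120. After flipping Y the toolpath is (40.0053,54.2469) → (13.5600,20.8972).

Shape 2 is a closed polygon drawn with `<polygon>`. Its stroke #000000 means score at S586, F2425. After flipping Y the toolpath is (60.7300,49.8789) → (46.8917,87.7096) → (55.3723,138.4919) → (32.2495,12.8012) → (50.2754,53.6064) → (27.2840,103.8554) → (60.7300,49.8789), returning to the start.

Shape 3 is a rectangle drawn with `<rect>`. Its stroke #ff8800 means cut at S666, F1120. After flipping Y the toolpath is (26.4875,154.3480) → (51.2603,154.3480) → (51.2603,82.8188) → (26.4875,82.8188) → (26.4875,154.3480), returning to the start.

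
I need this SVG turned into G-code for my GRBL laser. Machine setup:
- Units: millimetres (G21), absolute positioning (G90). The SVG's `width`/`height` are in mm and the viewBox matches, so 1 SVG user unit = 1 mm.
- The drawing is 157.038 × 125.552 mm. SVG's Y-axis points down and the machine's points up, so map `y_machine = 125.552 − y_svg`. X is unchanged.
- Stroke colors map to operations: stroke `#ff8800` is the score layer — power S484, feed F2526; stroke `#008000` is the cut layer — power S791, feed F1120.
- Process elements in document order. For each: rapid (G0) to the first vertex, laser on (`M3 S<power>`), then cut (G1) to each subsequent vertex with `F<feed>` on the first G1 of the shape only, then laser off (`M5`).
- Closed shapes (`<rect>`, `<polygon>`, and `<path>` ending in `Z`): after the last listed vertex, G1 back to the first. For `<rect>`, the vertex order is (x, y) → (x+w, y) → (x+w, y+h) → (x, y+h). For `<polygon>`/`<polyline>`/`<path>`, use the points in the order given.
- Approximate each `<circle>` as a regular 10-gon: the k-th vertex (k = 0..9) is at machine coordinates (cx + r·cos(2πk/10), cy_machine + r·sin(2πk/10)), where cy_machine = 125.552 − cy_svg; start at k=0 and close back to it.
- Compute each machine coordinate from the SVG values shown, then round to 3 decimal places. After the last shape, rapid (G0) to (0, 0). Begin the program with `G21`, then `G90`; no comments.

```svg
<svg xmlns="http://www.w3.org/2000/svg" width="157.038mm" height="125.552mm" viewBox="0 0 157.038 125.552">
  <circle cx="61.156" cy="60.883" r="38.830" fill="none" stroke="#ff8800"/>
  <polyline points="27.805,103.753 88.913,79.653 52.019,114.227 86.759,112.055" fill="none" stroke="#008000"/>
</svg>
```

G21
G90
G0 X99.986 Y64.669
M3 S484
G1 X92.570 Y87.493 F2526
G1 X73.155 Y101.599
G1 X49.157 Y101.599
G1 X29.742 Y87.493
G1 X22.326 Y64.669
G1 X29.742 Y41.845
G1 X49.157 Y27.739
G1 X73.155 Y27.739
G1 X92.570 Y41.845
G1 X99.986 Y64.669
M5
G0 X27.805 Y21.799
M3 S791
G1 X88.913 Y45.899 F1120
G1 X52.019 Y11.325
G1 X86.759 Y13.497
M5
G0 X0.000 Y0.000

1 u = 1 mm; y_m = 125.552 − y.

[1] `<circle>` circle, #ff8800→score S484 F2526: (99.986,64.669) → (92.570,87.493) → (73.155,101.599) → (49.157,101.599) → (29.742,87.493) → (22.326,64.669) → (29.742,41.845) → (49.157,27.739) → (73.155,27.739) → (92.570,41.845) → (99.986,64.669) (closed)

[2] `<polyline>` open polyline, #008000→cut S791 F1120: (27.805,21.799) → (88.913,45.899) → (52.019,11.325) → (86.759,13.497)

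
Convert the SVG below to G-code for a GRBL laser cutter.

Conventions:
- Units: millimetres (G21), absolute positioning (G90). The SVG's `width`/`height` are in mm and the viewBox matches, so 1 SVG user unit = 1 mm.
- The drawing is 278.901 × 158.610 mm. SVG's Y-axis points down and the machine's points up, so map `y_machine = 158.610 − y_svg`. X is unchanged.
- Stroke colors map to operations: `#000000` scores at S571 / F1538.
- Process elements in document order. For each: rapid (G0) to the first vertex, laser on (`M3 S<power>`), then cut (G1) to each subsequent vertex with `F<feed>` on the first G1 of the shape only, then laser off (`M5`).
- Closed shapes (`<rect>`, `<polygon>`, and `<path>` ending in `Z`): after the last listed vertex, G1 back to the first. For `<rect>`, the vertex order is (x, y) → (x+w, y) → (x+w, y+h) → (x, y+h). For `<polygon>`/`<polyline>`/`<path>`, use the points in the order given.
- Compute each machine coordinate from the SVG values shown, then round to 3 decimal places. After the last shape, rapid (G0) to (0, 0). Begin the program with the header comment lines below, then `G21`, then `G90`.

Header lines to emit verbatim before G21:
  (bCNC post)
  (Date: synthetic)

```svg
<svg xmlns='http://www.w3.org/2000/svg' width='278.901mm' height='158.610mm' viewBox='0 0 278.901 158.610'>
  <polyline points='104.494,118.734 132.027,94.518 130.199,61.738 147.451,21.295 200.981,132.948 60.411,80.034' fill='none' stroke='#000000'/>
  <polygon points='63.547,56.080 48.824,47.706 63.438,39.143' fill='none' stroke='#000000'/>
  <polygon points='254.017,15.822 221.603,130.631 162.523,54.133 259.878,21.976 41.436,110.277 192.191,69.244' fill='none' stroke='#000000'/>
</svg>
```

(bCNC post)
(Date: synthetic)
G21
G90
G0 X104.494 Y39.876
M3 S571
G1 X132.027 Y64.092 F1538
G1 X130.199 Y96.872
G1 X147.451 Y137.315
G1 X200.981 Y25.662
G1 X60.411 Y78.576
M5
G0 X63.547 Y102.530
M3 S571
G1 X48.824 Y110.904 F1538
G1 X63.438 Y119.467
G1 X63.547 Y102.530
M5
G0 X254.017 Y142.788
M3 S571
G1 X221.603 Y27.979 F1538
G1 X162.523 Y104.477
G1 X259.878 Y136.634
G1 X41.436 Y48.333
G1 X192.191 Y89.366
G1 X254.017 Y142.788
M5
G0 X0.000 Y0.000

Since the viewBox matches the mm dimensions, user units are millimetres directly. The only transform is the Y-flip y_m = 158.610 − y_svg.

Shape 1 is a open polyline drawn with `<polyline>`. Its stroke #000000 means score at S571, F1538. After flipping Y the toolpath is (104.494,39.876) → (132.027,64.092) → (130.199,96.872) → (147.451,137.315) → (200.981,25.662) → (60.411,78.576).

Shape 2 is a regular polygon drawn with `<polygon>`. Its stroke #000000 means score at S571, F1538. After flipping Y the toolpath is (63.547,102.530) → (48.824,110.904) → (63.438,119.467) → (63.547,102.530), returning to the start.

Shape 3 is a closed polygon drawn with `<polygon>`. Its stroke #000000 means score at S571, F1538. After flipping Y the toolpath is (254.017,142.788) → (221.603,27.979) → (162.523,104.477) → (259.878,136.634) → (41.436,48.333) → (192.191,89.366) → (254.017,142.788), returning to the start.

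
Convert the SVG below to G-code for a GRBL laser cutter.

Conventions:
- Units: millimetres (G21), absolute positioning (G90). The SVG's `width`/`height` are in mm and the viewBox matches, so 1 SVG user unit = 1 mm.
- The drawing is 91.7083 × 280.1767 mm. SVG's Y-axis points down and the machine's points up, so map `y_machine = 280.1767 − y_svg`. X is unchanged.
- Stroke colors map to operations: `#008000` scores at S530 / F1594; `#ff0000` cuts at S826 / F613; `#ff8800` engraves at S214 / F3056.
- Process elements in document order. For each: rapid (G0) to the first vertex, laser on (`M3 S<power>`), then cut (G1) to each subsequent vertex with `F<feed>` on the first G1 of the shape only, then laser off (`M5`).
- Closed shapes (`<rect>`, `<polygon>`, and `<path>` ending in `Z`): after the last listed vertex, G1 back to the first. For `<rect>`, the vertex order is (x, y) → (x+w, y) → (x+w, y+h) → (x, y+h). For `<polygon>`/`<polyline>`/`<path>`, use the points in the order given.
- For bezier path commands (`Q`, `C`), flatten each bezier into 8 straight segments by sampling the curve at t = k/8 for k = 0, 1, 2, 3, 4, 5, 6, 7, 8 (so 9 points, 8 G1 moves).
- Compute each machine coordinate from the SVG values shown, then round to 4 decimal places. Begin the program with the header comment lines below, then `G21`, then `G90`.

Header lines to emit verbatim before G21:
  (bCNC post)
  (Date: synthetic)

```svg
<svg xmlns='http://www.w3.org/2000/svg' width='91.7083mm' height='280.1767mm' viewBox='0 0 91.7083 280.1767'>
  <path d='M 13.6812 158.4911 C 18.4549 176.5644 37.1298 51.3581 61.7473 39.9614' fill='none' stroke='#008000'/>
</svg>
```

Since the viewBox matches the mm dimensions, user units are millimetres directly. The only transform is the Y-flip y_m = 280.1767 − y_svg.

Shape 1 is a cubic bezier drawn with `<path>`. Its stroke #008000 means score at S530, F1594. After flipping Y the toolpath is (13.6812,121.6856) → (16.1074,121.1222) → (19.7436,130.9785) → (24.4965,148.2418) → (30.2728,169.8992) → (36.9793,192.9380) → (44.5228,214.3455) → (52.8098,231.1088) → (61.7473,240.2153).

(bCNC post)
(Date: synthetic)
G21
G90
G0 X13.6812 Y121.6856
M3 S530
G1 X16.1074 Y121.1222 F1594
G1 X19.7436 Y130.9785
G1 X24.4965 Y148.2418
G1 X30.2728 Y169.8992
G1 X36.9793 Y192.9380
G1 X44.5228 Y214.3455
G1 X52.8098 Y231.1088
G1 X61.7473 Y240.2153
M5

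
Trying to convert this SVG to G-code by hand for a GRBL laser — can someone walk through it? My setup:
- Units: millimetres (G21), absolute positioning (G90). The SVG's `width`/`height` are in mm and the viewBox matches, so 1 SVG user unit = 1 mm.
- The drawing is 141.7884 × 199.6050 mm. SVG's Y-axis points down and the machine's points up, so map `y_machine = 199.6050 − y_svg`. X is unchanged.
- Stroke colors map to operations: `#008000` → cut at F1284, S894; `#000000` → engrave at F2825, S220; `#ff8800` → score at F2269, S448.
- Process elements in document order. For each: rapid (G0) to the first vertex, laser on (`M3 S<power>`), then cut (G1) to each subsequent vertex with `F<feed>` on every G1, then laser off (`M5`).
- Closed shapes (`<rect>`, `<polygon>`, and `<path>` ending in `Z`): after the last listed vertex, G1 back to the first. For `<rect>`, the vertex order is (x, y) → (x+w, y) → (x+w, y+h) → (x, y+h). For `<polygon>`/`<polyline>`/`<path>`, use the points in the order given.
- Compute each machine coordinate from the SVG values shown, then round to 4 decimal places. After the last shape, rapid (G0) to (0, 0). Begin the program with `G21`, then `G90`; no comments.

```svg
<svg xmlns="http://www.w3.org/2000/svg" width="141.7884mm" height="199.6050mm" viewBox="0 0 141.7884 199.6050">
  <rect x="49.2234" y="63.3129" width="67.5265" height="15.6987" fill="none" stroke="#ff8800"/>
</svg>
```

G21
G90
G0 X49.2234 Y136.2921
M3 S448
G1 X116.7499 Y136.2921 F2269
G1 X116.7499 Y120.5934 F2269
G1 X49.2234 Y120.5934 F2269
G1 X49.2234 Y136.2921 F2269
M5
G0 X0.0000 Y0.0000

1 u = 1 mm; y_m = 199.6050 − y.

[1] `<rect>` rectangle, #ff8800→score S448 F2269: (49.2234,136.2921) → (116.7499,136.2921) → (116.7499,120.5934) → (49.2234,120.5934) → (49.2234,136.2921) (closed)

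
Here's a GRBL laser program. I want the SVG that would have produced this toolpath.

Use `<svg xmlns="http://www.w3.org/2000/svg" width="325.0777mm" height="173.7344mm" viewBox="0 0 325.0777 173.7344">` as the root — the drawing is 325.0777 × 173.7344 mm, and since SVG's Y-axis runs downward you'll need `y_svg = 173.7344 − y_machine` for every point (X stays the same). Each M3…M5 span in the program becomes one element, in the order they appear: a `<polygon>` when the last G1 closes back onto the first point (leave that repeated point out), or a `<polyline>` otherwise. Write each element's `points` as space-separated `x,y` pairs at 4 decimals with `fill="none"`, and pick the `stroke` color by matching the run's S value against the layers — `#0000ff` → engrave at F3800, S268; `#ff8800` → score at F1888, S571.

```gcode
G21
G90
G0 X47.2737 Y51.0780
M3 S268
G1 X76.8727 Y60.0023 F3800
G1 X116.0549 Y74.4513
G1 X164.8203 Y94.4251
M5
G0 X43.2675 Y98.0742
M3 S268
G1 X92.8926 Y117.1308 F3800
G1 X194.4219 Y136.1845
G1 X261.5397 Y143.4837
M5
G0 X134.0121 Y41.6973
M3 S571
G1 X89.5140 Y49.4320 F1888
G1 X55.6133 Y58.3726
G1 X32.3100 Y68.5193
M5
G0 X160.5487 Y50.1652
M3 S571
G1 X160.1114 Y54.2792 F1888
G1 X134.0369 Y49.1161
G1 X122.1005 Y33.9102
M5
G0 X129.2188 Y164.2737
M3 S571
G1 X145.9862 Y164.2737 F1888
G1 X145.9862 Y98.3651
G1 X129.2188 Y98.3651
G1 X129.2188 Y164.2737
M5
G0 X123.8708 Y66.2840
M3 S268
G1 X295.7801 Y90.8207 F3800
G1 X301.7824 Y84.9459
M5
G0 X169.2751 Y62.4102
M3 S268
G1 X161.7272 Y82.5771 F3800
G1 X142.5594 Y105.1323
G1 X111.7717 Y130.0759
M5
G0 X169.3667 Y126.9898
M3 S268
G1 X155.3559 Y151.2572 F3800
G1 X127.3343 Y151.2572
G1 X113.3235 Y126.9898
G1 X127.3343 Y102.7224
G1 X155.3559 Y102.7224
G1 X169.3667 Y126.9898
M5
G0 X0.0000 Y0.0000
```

y_svg = 173.7344 − y_m.

[1] S268→`#0000ff` (engrave); open run; points: 47.2737,122.6564 76.8727,113.7321 116.0549,99.2831 164.8203,79.3093

[2] S268→`#0000ff` (engrave); open run; points: 43.2675,75.6602 92.8926,56.6036 194.4219,37.5499 261.5397,30.2507

[3] S571→`#ff8800` (score); open run; points: 134.0121,132.0371 89.5140,124.3024 55.6133,115.3618 32.3100,105.2151

[4] S571→`#ff8800` (score); open run; points: 160.5487,123.5692 160.1114,119.4552 134.0369,124.6183 122.1005,139.8242

[5] S571→`#ff8800` (score); closed run; points: 129.2188,9.4607 145.9862,9.4607 145.9862,75.3693 129.2188,75.3693

[6] S268→`#0000ff` (engrave); open run; points: 123.8708,107.4504 295.7801,82.9137 301.7824,88.7885

[7] S268→`#0000ff` (engrave); open run; points: 169.2751,111.3242 161.7272,91.1573 142.5594,68.6021 111.7717,43.6585

[8] S268→`#0000ff` (engrave); closed run; points: 169.3667,46.7446 155.3559,22.4772 127.3343,22.4772 113.3235,46.7446 127.3343,71.0120 155.3559,71.0120

<svg xmlns="http://www.w3.org/2000/svg" width="325.0777mm" height="173.7344mm" viewBox="0 0 325.0777 173.7344">
  <polyline points="47.2737,122.6564 76.8727,113.7321 116.0549,99.2831 164.8203,79.3093" fill="none" stroke="#0000ff"/>
  <polyline points="43.2675,75.6602 92.8926,56.6036 194.4219,37.5499 261.5397,30.2507" fill="none" stroke="#0000ff"/>
  <polyline points="134.0121,132.0371 89.5140,124.3024 55.6133,115.3618 32.3100,105.2151" fill="none" stroke="#ff8800"/>
  <polyline points="160.5487,123.5692 160.1114,119.4552 134.0369,124.6183 122.1005,139.8242" fill="none" stroke="#ff8800"/>
  <polygon points="129.2188,9.4607 145.9862,9.4607 145.9862,75.3693 129.2188,75.3693" fill="none" stroke="#ff8800"/>
  <polyline points="123.8708,107.4504 295.7801,82.9137 301.7824,88.7885" fill="none" stroke="#0000ff"/>
  <polyline points="169.2751,111.3242 161.7272,91.1573 142.5594,68.6021 111.7717,43.6585" fill="none" stroke="#0000ff"/>
  <polygon points="169.3667,46.7446 155.3559,22.4772 127.3343,22.4772 113.3235,46.7446 127.3343,71.0120 155.3559,71.0120" fill="none" stroke="#0000ff"/>
</svg>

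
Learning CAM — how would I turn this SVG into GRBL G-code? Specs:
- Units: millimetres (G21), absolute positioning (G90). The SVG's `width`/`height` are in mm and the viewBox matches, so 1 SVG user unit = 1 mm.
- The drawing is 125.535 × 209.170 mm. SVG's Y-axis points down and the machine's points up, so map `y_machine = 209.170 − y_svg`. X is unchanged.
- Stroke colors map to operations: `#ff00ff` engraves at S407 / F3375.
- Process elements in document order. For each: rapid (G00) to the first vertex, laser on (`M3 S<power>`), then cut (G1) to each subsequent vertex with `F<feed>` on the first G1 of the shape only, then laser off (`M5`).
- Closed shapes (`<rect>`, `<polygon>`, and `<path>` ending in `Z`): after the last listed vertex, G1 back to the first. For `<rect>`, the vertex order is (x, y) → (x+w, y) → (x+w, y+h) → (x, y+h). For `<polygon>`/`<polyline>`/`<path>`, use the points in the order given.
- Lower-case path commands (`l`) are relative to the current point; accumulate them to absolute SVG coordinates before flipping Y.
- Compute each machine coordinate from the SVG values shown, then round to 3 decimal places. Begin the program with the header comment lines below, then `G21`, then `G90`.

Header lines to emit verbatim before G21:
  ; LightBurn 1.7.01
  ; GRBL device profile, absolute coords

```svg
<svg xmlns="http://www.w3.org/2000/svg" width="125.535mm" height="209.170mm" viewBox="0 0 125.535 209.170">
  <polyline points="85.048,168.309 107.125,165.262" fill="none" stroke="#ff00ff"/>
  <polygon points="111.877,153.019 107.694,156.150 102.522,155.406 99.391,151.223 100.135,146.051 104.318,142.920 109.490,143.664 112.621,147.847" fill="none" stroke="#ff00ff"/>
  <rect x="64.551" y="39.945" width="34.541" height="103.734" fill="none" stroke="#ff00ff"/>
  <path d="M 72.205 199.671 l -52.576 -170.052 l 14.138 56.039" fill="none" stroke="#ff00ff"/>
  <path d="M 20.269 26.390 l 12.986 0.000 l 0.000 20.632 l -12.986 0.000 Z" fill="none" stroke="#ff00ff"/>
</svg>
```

; LightBurn 1.7.01
; GRBL device profile, absolute coords
G21
G90
G00 X85.048 Y40.861
M3 S407
G1 X107.125 Y43.908 F3375
M5
G00 X111.877 Y56.151
M3 S407
G1 X107.694 Y53.020 F3375
G1 X102.522 Y53.764
G1 X99.391 Y57.947
G1 X100.135 Y63.119
G1 X104.318 Y66.250
G1 X109.490 Y65.506
G1 X112.621 Y61.323
G1 X111.877 Y56.151
M5
G00 X64.551 Y169.225
M3 S407
G1 X99.092 Y169.225 F3375
G1 X99.092 Y65.491
G1 X64.551 Y65.491
G1 X64.551 Y169.225
M5
G00 X72.205 Y9.499
M3 S407
G1 X19.629 Y179.551 F3375
G1 X33.767 Y123.512
M5
G00 X20.269 Y182.780
M3 S407
G1 X33.255 Y182.780 F3375
G1 X33.255 Y162.148
G1 X20.269 Y162.148
G1 X20.269 Y182.780
M5

viewBox `0 0 125.535 209.170` with mm width/height → 1 unit = 1 mm. Flip: y_m = 209.170 − y_svg.

**Shape 1** — `<polyline>` line segment, stroke `#ff00ff` → engrave (S407, F3375). Machine vertices: (85.048,40.861) → (107.125,43.908). Open path.

**Shape 2** — `<polygon>` regular polygon, stroke `#ff00ff` → engrave (S407, F3375). Machine vertices: (111.877,56.151) → (107.694,53.020) → (102.522,53.764) → (99.391,57.947) → (100.135,63.119) → (104.318,66.250) → (109.490,65.506) → (112.621,61.323) → (111.877,56.151). Closed: final G1 returns to the first vertex.

**Shape 3** — `<rect>` rectangle, stroke `#ff00ff` → engrave (S407, F3375). Machine vertices: (64.551,169.225) → (99.092,169.225) → (99.092,65.491) → (64.551,65.491) → (64.551,169.225). Closed: final G1 returns to the first vertex.

**Shape 4** — `<path>` open polyline, stroke `#ff00ff` → engrave (S407, F3375). Machine vertices: (72.205,9.499) → (19.629,179.551) → (33.767,123.512). Open path.

**Shape 5** — `<path>` rectangle, stroke `#ff00ff` → engrave (S407, F3375). Machine vertices: (20.269,182.780) → (33.255,182.780) → (33.255,162.148) → (20.269,162.148) → (20.269,182.780). Closed: final G1 returns to the first vertex.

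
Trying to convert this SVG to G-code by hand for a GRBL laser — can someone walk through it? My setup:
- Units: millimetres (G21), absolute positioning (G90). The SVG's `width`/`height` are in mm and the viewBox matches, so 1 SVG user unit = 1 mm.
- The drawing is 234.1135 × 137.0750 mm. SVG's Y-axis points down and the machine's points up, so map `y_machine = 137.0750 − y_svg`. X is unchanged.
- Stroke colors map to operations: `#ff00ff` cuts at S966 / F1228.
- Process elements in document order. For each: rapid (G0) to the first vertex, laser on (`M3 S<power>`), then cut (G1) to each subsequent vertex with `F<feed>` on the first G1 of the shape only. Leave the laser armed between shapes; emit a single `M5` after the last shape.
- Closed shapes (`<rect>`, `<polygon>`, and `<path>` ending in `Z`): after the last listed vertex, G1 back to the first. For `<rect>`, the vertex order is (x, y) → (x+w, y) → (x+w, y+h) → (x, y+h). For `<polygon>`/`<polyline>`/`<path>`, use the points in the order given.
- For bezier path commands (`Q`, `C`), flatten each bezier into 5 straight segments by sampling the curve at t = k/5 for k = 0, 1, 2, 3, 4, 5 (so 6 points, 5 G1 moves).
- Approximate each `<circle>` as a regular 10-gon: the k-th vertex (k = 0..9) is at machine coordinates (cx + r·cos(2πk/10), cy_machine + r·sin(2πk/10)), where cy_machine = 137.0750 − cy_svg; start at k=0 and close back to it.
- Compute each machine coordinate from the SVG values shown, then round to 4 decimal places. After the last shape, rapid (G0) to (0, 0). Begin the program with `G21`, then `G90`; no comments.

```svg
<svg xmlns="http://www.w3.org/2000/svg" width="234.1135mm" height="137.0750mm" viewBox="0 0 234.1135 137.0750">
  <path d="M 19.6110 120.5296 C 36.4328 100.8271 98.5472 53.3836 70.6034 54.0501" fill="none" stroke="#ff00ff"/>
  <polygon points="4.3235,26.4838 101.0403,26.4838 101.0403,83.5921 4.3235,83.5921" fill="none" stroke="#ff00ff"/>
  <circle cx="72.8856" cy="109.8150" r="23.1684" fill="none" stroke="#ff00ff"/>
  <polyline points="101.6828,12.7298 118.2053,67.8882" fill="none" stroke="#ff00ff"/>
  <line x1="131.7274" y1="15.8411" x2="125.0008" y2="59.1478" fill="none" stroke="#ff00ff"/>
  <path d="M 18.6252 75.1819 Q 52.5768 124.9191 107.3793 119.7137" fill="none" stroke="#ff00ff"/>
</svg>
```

G21
G90
G0 X19.6110 Y16.5454
M3 S966
G1 X34.0564 Y31.0890 F1228
G1 X52.8752 Y48.6496
G1 X69.5705 Y65.5864
G1 X77.6455 Y78.2584
G1 X70.6034 Y83.0249
G0 X4.3235 Y110.5912
M3 S966
G1 X101.0403 Y110.5912 F1228
G1 X101.0403 Y53.4829
G1 X4.3235 Y53.4829
G1 X4.3235 Y110.5912
G0 X96.0540 Y27.2600
M3 S966
G1 X91.6292 Y40.8780 F1228
G1 X80.0450 Y49.2945
G1 X65.7262 Y49.2945
G1 X54.1420 Y40.8780
G1 X49.7172 Y27.2600
G1 X54.1420 Y13.6420
G1 X65.7262 Y5.2255
G1 X80.0450 Y5.2255
G1 X91.6292 Y13.6420
G1 X96.0540 Y27.2600
G0 X101.6828 Y124.3452
M3 S966
G1 X118.2053 Y69.1868 F1228
G0 X131.7274 Y121.2339
M3 S966
G1 X125.0008 Y77.9272 F1228
G0 X18.6252 Y61.8931
M3 S966
G1 X33.0399 Y44.1959 F1228
G1 X49.1226 Y30.8942
G1 X66.8734 Y21.9878
G1 X86.2923 Y17.4768
G1 X107.3793 Y17.3613
M5
G0 X0.0000 Y0.0000

Since the viewBox matches the mm dimensions, user units are millimetres directly. The only transform is the Y-flip y_m = 137.0750 − y_svg.

Shape 1 is a cubic bezier drawn with `<path>`. Its stroke #ff00ff means cut at S966, F1228. After flipping Y the toolpath is (19.6110,16.5454) → (34.0564,31.0890) → (52.8752,48.6496) → (69.5705,65.5864) → (77.6455,78.2584) → (70.6034,83.0249).

Shape 2 is a rectangle drawn with `<polygon>`. Its stroke #ff00ff means cut at S966, F1228. After flipping Y the toolpath is (4.3235,110.5912) → (101.0403,110.5912) → (101.0403,53.4829) → (4.3235,53.4829) → (4.3235,110.5912), returning to the start.

Shape 3 is a circle drawn with `<circle>`. Its stroke #ff00ff means cut at S966, F1228. After flipping Y the toolpath is (96.0540,27.2600) → (91.6292,40.8780) → (80.0450,49.2945) → (65.7262,49.2945) → (54.1420,40.8780) → (49.7172,27.2600) → (54.1420,13.6420) → (65.7262,5.2255) → (80.0450,5.2255) → (91.6292,13.6420) → (96.0540,27.2600), returning to the start.

Shape 4 is a line segment drawn with `<polyline>`. Its stroke #ff00ff means cut at S966, F1228. After flipping Y the toolpath is (101.6828,124.3452) → (118.2053,69.1868).

Shape 5 is a line segment drawn with `<line>`. Its stroke #ff00ff means cut at S966, F1228. After flipping Y the toolpath is (131.7274,121.2339) → (125.0008,77.9272).

Shape 6 is a quadratic bezier drawn with `<path>`. Its stroke #ff00ff means cut at S966, F1228. After flipping Y the toolpath is (18.6252,61.8931) → (33.0399,44.1959) → (49.1226,30.8942) → (66.8734,21.9878) → (86.2923,17.4768) → (107.3793,17.3613).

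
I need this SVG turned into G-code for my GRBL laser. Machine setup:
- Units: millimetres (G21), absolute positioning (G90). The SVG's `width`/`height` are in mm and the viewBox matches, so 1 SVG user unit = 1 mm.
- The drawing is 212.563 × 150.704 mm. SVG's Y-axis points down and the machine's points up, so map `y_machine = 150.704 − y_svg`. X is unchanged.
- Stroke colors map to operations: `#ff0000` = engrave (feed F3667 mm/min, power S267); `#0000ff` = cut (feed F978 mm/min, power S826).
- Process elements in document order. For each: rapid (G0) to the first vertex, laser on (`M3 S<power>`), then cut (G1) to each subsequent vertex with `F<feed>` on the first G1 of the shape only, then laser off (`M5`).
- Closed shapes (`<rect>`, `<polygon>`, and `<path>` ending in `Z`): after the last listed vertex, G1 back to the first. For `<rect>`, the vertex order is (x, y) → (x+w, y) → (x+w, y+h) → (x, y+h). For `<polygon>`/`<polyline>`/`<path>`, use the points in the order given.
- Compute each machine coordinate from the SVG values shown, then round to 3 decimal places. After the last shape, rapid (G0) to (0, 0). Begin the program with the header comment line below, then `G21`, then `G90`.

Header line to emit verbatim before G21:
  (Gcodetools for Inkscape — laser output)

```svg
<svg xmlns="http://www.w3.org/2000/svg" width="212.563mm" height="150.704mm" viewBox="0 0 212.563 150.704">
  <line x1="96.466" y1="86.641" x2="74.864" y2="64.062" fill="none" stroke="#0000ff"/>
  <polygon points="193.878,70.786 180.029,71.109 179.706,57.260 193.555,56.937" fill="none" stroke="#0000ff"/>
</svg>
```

(Gcodetools for Inkscape — laser output)
G21
G90
G0 X96.466 Y64.063
M3 S826
G1 X74.864 Y86.642 F978
M5
G0 X193.878 Y79.918
M3 S826
G1 X180.029 Y79.595 F978
G1 X179.706 Y93.444
G1 X193.555 Y93.767
G1 X193.878 Y79.918
M5
G0 X0.000 Y0.000

Since the viewBox matches the mm dimensions, user units are millimetres directly. The only transform is the Y-flip y_m = 150.704 − y_svg.

Shape 1 is a line segment drawn with `<line>`. Its stroke #0000ff means cut at S826, F978. After flipping Y the toolpath is (96.466,64.063) → (74.864,86.642).

Shape 2 is a regular polygon drawn with `<polygon>`. Its stroke #0000ff means cut at S826, F978. After flipping Y the toolpath is (193.878,79.918) → (180.029,79.595) → (179.706,93.444) → (193.555,93.767) → (193.878,79.918), returning to the start.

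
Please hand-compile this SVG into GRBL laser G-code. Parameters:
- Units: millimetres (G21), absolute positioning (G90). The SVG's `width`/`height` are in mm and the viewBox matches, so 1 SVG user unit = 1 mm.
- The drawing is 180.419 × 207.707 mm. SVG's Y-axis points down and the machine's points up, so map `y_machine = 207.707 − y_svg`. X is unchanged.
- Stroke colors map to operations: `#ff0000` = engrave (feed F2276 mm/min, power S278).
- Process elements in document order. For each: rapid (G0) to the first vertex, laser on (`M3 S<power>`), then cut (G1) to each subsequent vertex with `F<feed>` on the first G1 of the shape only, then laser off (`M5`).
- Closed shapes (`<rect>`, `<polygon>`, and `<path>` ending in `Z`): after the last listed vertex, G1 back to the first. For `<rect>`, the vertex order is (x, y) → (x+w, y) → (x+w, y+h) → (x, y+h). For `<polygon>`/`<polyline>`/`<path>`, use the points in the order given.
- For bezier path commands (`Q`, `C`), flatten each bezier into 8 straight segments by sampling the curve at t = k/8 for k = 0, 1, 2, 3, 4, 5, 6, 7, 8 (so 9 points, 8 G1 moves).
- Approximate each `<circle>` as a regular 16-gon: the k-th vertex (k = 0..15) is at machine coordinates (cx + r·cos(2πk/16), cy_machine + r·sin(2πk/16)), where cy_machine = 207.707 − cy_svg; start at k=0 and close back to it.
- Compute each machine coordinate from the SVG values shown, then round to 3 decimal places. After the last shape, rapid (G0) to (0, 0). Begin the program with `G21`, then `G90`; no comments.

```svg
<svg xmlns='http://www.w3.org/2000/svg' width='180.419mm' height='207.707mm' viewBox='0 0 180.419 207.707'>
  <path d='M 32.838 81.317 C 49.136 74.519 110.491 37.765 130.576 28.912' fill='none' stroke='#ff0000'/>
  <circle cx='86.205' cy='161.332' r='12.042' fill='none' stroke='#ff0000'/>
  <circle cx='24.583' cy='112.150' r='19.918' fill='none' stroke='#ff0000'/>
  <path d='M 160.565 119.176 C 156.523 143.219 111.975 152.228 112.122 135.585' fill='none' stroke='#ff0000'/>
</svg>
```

G21
G90
G0 X32.838 Y126.390
M3 S278
G1 X40.893 Y130.230 F2276
G1 X52.161 Y136.201
G1 X65.629 Y143.624
G1 X80.287 Y151.822
G1 X95.122 Y160.116
G1 X109.123 Y167.828
G1 X121.278 Y174.280
G1 X130.576 Y178.795
M5
G0 X98.247 Y46.375
M3 S278
G1 X97.330 Y50.983 F2276
G1 X94.720 Y54.890
G1 X90.813 Y57.500
G1 X86.205 Y58.417
G1 X81.597 Y57.500
G1 X77.690 Y54.890
G1 X75.080 Y50.983
G1 X74.163 Y46.375
G1 X75.080 Y41.767
G1 X77.690 Y37.860
G1 X81.597 Y35.250
G1 X86.205 Y34.333
G1 X90.813 Y35.250
G1 X94.720 Y37.860
G1 X97.330 Y41.767
G1 X98.247 Y46.375
M5
G0 X44.501 Y95.557
M3 S278
G1 X42.985 Y103.179 F2276
G1 X38.667 Y109.641
G1 X32.205 Y113.959
G1 X24.583 Y115.475
G1 X16.961 Y113.959
G1 X10.499 Y109.641
G1 X6.181 Y103.179
G1 X4.665 Y95.557
G1 X6.181 Y87.935
G1 X10.499 Y81.473
G1 X16.961 Y77.155
G1 X24.583 Y75.639
G1 X32.205 Y77.155
G1 X38.667 Y81.473
G1 X42.985 Y87.935
G1 X44.501 Y95.557
M5
G0 X160.565 Y88.531
M3 S278
G1 X157.317 Y80.240 F2276
G1 X151.270 Y73.484
G1 X143.422 Y68.385
G1 X134.773 Y65.069
G1 X126.319 Y63.661
G1 X119.061 Y64.284
G1 X113.996 Y67.063
G1 X112.122 Y72.122
M5
G0 X0.000 Y0.000

viewBox `0 0 180.419 207.707` with mm width/height → 1 unit = 1 mm. Flip: y_m = 207.707 − y_svg.

**Shape 1** — `<path>` cubic bezier, stroke `#ff0000` → engrave (S278, F2276). Control points (SVG): P0=(32.838,81.317), P1=(49.136,74.519), P2=(110.491,37.765), P3=(130.576,28.912); sampled at t=k/8. Machine vertices: (32.838,126.390) → (40.893,130.230) → (52.161,136.201) → (65.629,143.624) → (80.287,151.822) → (95.122,160.116) → (109.123,167.828) → (121.278,174.280) → (130.576,178.795). Open path.

**Shape 2** — `<circle>` circle, stroke `#ff0000` → engrave (S278, F2276). Machine vertices: (98.247,46.375) → (97.330,50.983) → (94.720,54.890) → (90.813,57.500) → (86.205,58.417) → (81.597,57.500) → (77.690,54.890) → (75.080,50.983) → (74.163,46.375) → (75.080,41.767) → (77.690,37.860) → (81.597,35.250) → (86.205,34.333) → (90.813,35.250) → (94.720,37.860) → (97.330,41.767) → (98.247,46.375). Closed: final G1 returns to the first vertex.

**Shape 3** — `<circle>` circle, stroke `#ff0000` → engrave (S278, F2276). Machine vertices: (44.501,95.557) → (42.985,103.179) → (38.667,109.641) → (32.205,113.959) → (24.583,115.475) → (16.961,113.959) → (10.499,109.641) → (6.181,103.179) → (4.665,95.557) → (6.181,87.935) → (10.499,81.473) → (16.961,77.155) → (24.583,75.639) → (32.205,77.155) → (38.667,81.473) → (42.985,87.935) → (44.501,95.557). Closed: final G1 returns to the first vertex.

**Shape 4** — `<path>` cubic bezier, stroke `#ff0000` → engrave (S278, F2276). Control points (SVG): P0=(160.565,119.176), P1=(156.523,143.219), P2=(111.975,152.228), P3=(112.122,135.585); sampled at t=k/8. Machine vertices: (160.565,88.531) → (157.317,80.240) → (151.270,73.484) → (143.422,68.385) → (134.773,65.069) → (126.319,63.661) → (119.061,64.284) → (113.996,67.063) → (112.122,72.122). Open path.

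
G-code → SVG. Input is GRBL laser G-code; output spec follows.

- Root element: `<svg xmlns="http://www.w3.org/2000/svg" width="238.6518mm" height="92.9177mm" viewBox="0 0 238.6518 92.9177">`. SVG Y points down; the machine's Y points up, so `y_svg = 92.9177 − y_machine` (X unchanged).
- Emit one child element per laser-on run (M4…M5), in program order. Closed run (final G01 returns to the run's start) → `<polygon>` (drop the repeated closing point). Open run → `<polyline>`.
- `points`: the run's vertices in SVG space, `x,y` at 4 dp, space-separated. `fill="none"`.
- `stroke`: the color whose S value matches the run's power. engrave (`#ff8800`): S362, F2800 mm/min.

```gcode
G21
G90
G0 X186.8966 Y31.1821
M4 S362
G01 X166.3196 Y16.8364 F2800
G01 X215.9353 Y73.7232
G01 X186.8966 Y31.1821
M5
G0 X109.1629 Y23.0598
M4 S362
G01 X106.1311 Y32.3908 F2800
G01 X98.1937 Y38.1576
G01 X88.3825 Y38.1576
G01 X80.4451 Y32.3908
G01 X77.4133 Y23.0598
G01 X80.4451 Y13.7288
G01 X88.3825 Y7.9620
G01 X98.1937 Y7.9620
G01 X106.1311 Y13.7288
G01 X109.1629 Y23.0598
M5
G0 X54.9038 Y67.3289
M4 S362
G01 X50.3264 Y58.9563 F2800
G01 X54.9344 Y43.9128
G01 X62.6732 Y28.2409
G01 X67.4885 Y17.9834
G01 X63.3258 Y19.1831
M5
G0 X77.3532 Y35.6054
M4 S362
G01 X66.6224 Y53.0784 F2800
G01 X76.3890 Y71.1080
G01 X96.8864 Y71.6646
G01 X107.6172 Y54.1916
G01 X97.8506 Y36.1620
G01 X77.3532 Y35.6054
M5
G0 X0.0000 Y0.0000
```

<svg xmlns="http://www.w3.org/2000/svg" width="238.6518mm" height="92.9177mm" viewBox="0 0 238.6518 92.9177">
  <polygon points="186.8966,61.7356 166.3196,76.0813 215.9353,19.1945" fill="none" stroke="#ff8800"/>
  <polygon points="109.1629,69.8579 106.1311,60.5269 98.1937,54.7601 88.3825,54.7601 80.4451,60.5269 77.4133,69.8579 80.4451,79.1889 88.3825,84.9557 98.1937,84.9557 106.1311,79.1889" fill="none" stroke="#ff8800"/>
  <polyline points="54.9038,25.5888 50.3264,33.9614 54.9344,49.0049 62.6732,64.6768 67.4885,74.9343 63.3258,73.7346" fill="none" stroke="#ff8800"/>
  <polygon points="77.3532,57.3123 66.6224,39.8393 76.3890,21.8097 96.8864,21.2531 107.6172,38.7261 97.8506,56.7557" fill="none" stroke="#ff8800"/>
</svg>

Machine Y-up, SVG Y-down with viewBox height 92.9177, so y_svg = 92.9177 − y_machine; X carries over. Every run uses S362, so all elements get stroke `#ff8800` (engrave).

Run 1: The run returns to its start, so emit a `<polygon>` with points (Y-flipped): 186.8966,61.7356 166.3196,76.0813 215.9353,19.1945.

Run 2: The run returns to its start, so emit a `<polygon>` with points (Y-flipped): 109.1629,69.8579 106.1311,60.5269 98.1937,54.7601 88.3825,54.7601 80.4451,60.5269 77.4133,69.8579 80.4451,79.1889 88.3825,84.9557 98.1937,84.9557 106.1311,79.1889.

Run 3: The run is open, so emit a `<polyline>` with points (Y-flipped): 54.9038,25.5888 50.3264,33.9614 54.9344,49.0049 62.6732,64.6768 67.4885,74.9343 63.3258,73.7346.

Run 4: The run returns to its start, so emit a `<polygon>` with points (Y-flipped): 77.3532,57.3123 66.6224,39.8393 76.3890,21.8097 96.8864,21.2531 107.6172,38.7261 97.8506,56.7557.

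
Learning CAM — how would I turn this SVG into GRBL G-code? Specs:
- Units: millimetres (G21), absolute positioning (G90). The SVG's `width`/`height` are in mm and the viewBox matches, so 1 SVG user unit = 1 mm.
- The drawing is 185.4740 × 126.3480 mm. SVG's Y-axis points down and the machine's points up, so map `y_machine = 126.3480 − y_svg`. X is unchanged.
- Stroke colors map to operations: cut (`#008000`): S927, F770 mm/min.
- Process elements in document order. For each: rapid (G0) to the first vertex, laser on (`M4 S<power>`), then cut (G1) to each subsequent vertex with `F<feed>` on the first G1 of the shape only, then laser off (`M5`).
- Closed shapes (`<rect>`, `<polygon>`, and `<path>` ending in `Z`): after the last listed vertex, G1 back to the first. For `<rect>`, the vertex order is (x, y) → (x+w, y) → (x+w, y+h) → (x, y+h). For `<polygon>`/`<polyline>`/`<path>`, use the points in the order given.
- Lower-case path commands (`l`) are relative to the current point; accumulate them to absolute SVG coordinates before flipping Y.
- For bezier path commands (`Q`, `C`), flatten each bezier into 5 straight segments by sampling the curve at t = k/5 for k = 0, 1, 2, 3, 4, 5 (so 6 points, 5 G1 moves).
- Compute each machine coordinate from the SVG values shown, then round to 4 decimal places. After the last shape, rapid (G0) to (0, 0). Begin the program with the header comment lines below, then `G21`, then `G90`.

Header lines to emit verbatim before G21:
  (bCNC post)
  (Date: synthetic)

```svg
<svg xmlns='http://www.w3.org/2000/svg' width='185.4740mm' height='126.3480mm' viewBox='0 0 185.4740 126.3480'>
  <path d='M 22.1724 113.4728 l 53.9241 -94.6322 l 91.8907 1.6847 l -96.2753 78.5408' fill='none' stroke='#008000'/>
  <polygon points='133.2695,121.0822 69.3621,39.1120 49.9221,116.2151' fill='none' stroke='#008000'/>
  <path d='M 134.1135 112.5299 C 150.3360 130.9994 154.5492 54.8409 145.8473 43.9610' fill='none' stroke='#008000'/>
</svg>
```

1 u = 1 mm; y_m = 126.3480 − y.

[1] `<path>` open polyline, #008000→cut S927 F770: (22.1724,12.8752) → (76.0965,107.5074) → (167.9872,105.8227) → (71.7119,27.2819)

[2] `<polygon>` closed polygon, #008000→cut S927 F770: (133.2695,5.2658) → (69.3621,87.2360) → (49.9221,10.1329) → (133.2695,5.2658) (closed)

[3] `<path>` cubic bezier, #008000→cut S927 F770: (134.1135,13.8181) → (142.3986,12.8125) → (147.7581,26.8421) → (150.1483,48.2314) → (149.5259,69.3049) → (145.8473,82.3870)

(bCNC post)
(Date: synthetic)
G21
G90
G0 X22.1724 Y12.8752
M4 S927
G1 X76.0965 Y107.5074 F770
G1 X167.9872 Y105.8227
G1 X71.7119 Y27.2819
M5
G0 X133.2695 Y5.2658
M4 S927
G1 X69.3621 Y87.2360 F770
G1 X49.9221 Y10.1329
G1 X133.2695 Y5.2658
M5
G0 X134.1135 Y13.8181
M4 S927
G1 X142.3986 Y12.8125 F770
G1 X147.7581 Y26.8421
G1 X150.1483 Y48.2314
G1 X149.5259 Y69.3049
G1 X145.8473 Y82.3870
M5
G0 X0.0000 Y0.0000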